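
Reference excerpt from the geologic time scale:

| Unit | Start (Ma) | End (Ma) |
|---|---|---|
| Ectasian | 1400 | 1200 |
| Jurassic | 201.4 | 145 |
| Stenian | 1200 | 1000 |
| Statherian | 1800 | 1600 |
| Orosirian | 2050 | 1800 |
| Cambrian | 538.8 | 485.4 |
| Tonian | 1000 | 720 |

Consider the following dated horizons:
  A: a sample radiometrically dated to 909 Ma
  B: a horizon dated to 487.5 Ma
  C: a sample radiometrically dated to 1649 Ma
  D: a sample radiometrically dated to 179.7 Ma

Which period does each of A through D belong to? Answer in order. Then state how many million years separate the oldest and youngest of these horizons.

A — Tonian; B — Cambrian; C — Statherian; D — Jurassic; span 1469.3 million years

Match each age against the start–end ranges in the excerpt: A = 909 Ma → Tonian (1000–720); B = 487.5 Ma → Cambrian (538.8–485.4); C = 1649 Ma → Statherian (1800–1600); D = 179.7 Ma → Jurassic (201.4–145).
The largest age is 1649 Ma and the smallest is 179.7 Ma; their difference is 1469.3 Myr.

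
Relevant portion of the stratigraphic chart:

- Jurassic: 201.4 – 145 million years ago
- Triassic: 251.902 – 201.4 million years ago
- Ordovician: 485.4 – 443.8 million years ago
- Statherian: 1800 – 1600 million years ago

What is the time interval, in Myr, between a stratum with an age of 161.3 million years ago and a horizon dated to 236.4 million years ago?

75.1 million years

236.4 − 161.3 = 75.1 million years.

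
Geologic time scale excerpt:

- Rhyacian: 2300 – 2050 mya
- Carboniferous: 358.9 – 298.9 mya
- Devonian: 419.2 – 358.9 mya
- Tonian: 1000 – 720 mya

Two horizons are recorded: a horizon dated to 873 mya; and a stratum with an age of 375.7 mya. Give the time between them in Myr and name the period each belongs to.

497.3 million years apart; the first in the Tonian, the second in the Devonian

Elapsed time: 873 − 375.7 = 497.3 Myr.
873 Ma lies within 1000–720 Ma: Tonian.
375.7 Ma lies within 419.2–358.9 Ma: Devonian.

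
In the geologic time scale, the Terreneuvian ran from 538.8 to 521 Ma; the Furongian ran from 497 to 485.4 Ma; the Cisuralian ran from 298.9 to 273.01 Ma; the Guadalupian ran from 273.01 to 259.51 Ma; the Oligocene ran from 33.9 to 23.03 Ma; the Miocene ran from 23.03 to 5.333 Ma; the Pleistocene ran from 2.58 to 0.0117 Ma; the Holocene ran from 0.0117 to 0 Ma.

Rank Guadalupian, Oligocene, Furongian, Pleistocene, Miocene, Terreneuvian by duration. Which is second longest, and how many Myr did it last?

Durations: Guadalupian 13.5; Oligocene 10.87; Furongian 11.6; Pleistocene 2.5683; Miocene 17.697; Terreneuvian 17.8 Myr.
Sorted longest-first: Terreneuvian (17.8), Miocene (17.697), Guadalupian (13.5), Furongian (11.6), Oligocene (10.87), Pleistocene (2.5683).
The second longest is Miocene at 17.697 Myr.

Miocene, 17.697 million years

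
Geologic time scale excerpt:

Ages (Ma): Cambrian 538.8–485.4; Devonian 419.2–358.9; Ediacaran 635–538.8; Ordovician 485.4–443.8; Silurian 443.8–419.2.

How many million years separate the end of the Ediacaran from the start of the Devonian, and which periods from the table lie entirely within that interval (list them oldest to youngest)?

119.6 million years; Cambrian, Ordovician, Silurian

The Ediacaran closes at 538.8 Ma and the Devonian opens at 419.2 Ma, so the interval is 538.8 − 419.2 = 119.6 Myr.
A period fits inside if it starts at or after 538.8 Ma and ends at or before 419.2 Ma; oldest first that gives Cambrian, Ordovician, Silurian.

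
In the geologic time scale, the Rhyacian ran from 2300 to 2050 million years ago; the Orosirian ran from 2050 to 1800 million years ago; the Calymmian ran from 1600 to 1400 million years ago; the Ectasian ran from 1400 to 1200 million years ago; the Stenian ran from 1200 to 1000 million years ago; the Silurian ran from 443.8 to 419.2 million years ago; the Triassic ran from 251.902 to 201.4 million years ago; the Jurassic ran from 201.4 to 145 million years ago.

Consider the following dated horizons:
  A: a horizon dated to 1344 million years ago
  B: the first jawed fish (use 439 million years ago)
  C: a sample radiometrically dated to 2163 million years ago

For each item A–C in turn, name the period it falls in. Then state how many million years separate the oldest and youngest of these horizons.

A — Ectasian; B — Silurian; C — Rhyacian; span 1724 million years

A: 1344 Ma lies in 1400–1200 Ma, so Ectasian.
B: 439 Ma lies in 443.8–419.2 Ma, so Silurian.
C: 2163 Ma lies in 2300–2050 Ma, so Rhyacian.
Oldest = 2163 Ma, youngest = 439 Ma → span 1724 Myr.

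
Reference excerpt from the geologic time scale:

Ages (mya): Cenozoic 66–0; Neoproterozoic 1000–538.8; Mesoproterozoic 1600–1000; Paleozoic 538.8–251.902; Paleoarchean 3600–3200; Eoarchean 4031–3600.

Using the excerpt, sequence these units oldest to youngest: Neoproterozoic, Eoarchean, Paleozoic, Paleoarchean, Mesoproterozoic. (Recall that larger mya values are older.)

Eoarchean, then Paleoarchean, then Mesoproterozoic, then Neoproterozoic, then Paleozoic

The oldest of these is Eoarchean (starts 4031 Ma) and the youngest is Paleozoic (ends 251.902 Ma).
In between, by decreasing start age: Paleoarchean (3600), Mesoproterozoic (1600), Neoproterozoic (1000).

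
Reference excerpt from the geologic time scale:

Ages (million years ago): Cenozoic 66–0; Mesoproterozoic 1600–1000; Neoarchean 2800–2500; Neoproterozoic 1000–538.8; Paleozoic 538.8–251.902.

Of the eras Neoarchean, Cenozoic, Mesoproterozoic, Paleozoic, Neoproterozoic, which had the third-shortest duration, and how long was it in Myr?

Neoarchean, 300 million years

Start − end for each: Neoarchean 2800 − 2500 = 300; Cenozoic 66 − 0 = 66; Mesoproterozoic 1600 − 1000 = 600; Paleozoic 538.8 − 251.902 = 286.898; Neoproterozoic 1000 − 538.8 = 461.2.
Ranking these from shortest: Cenozoic < Paleozoic < Neoarchean < Neoproterozoic < Mesoproterozoic.
Position 3 in that ranking is Neoarchean, which lasted 300 Myr.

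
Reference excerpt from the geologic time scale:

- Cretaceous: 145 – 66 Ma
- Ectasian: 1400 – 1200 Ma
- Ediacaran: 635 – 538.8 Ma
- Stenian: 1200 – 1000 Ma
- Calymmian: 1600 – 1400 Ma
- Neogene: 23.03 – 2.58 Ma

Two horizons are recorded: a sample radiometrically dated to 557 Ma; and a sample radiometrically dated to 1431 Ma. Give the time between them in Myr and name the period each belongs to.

Elapsed time: 1431 − 557 = 874 Myr.
557 Ma lies within 635–538.8 Ma: Ediacaran.
1431 Ma lies within 1600–1400 Ma: Calymmian.

874 million years apart; the first in the Ediacaran, the second in the Calymmian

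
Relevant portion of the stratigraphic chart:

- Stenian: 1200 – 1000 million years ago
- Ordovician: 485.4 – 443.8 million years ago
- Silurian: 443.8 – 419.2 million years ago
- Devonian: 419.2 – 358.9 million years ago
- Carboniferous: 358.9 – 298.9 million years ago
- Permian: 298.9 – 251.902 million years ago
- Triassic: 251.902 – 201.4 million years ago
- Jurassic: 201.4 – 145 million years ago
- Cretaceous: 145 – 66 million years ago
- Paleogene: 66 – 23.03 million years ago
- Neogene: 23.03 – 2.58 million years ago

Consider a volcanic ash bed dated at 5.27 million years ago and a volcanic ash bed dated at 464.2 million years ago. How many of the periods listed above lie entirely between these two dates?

8

464.2 Ma sits inside the Ordovician (485.4–443.8) and 5.27 Ma inside the Neogene (23.03–2.58); neither of those is wholly between the two dates.
The listed periods lying completely between them are Silurian, Devonian, Carboniferous, Permian, Triassic, Jurassic, Cretaceous, Paleogene — 8 in all.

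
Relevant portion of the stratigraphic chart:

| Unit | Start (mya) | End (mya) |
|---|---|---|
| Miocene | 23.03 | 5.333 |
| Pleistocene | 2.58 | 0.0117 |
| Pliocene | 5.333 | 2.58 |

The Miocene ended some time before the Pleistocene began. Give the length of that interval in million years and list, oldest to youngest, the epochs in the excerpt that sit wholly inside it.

2.753 million years; Pliocene

End of Miocene = 5.333 Ma; start of Pleistocene = 2.58 Ma.
Gap = 5.333 − 2.58 = 2.753 Myr.
Epochs wholly inside 5.333–2.58 Ma: Pliocene (5.333–2.58).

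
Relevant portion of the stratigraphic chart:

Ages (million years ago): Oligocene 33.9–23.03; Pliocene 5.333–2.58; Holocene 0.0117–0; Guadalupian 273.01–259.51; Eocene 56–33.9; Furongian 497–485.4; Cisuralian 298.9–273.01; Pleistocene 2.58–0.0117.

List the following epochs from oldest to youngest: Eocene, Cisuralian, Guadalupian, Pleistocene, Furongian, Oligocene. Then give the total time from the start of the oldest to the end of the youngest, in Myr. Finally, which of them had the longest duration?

From the excerpt: Eocene 56–33.9; Cisuralian 298.9–273.01; Guadalupian 273.01–259.51; Pleistocene 2.58–0.0117; Furongian 497–485.4; Oligocene 33.9–23.03 (Ma).
Larger Ma is earlier, so the oldest is Furongian and the youngest is Pleistocene; oldest to youngest: Furongian, Cisuralian, Guadalupian, Eocene, Oligocene, Pleistocene.
Oldest start 497 minus youngest end 0.0117 gives 496.9883 Myr overall.
Individual lengths (start − end): Furongian 11.6; Pleistocene 2.5683; Oligocene 10.87; Guadalupian 13.5; Eocene 22.1; Cisuralian 25.89. The largest is Cisuralian at 25.89 Myr.

Furongian, Cisuralian, Guadalupian, Eocene, Oligocene, Pleistocene; total span 496.9883 Myr; longest is Cisuralian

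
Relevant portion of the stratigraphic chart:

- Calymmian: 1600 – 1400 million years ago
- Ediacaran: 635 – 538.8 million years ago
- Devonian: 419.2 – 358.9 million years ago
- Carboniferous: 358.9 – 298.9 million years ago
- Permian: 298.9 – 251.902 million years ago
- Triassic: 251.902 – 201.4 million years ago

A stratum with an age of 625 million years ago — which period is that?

Ediacaran

625 Ma lies between 635 and 538.8 Ma, so it falls in the Ediacaran.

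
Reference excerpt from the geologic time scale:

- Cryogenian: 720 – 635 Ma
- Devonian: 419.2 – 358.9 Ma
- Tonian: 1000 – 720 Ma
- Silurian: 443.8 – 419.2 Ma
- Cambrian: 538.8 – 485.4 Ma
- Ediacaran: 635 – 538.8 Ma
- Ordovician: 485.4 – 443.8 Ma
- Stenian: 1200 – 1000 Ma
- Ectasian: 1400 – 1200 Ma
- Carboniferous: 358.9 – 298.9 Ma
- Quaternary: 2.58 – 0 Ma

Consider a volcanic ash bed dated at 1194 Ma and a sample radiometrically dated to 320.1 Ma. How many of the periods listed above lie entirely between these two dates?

7

1194 Ma sits inside the Stenian (1200–1000) and 320.1 Ma inside the Carboniferous (358.9–298.9); neither of those is wholly between the two dates.
The listed periods lying completely between them are Tonian, Cryogenian, Ediacaran, Cambrian, Ordovician, Silurian, Devonian — 7 in all.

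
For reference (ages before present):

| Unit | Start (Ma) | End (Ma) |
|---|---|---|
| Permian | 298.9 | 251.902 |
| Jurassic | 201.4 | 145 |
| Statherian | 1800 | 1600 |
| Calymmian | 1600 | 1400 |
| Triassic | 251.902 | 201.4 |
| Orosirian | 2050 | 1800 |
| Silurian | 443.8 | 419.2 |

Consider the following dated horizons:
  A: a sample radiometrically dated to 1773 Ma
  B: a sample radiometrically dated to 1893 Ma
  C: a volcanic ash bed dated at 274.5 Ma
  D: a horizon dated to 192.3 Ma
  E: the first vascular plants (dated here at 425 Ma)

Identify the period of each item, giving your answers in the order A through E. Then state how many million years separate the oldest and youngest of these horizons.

Match each age against the start–end ranges in the excerpt: A = 1773 Ma → Statherian (1800–1600); B = 1893 Ma → Orosirian (2050–1800); C = 274.5 Ma → Permian (298.9–251.902); D = 192.3 Ma → Jurassic (201.4–145); E = 425 Ma → Silurian (443.8–419.2).
The largest age is 1893 Ma and the smallest is 192.3 Ma; their difference is 1700.7 Myr.

A — Statherian; B — Orosirian; C — Permian; D — Jurassic; E — Silurian; span 1700.7 million years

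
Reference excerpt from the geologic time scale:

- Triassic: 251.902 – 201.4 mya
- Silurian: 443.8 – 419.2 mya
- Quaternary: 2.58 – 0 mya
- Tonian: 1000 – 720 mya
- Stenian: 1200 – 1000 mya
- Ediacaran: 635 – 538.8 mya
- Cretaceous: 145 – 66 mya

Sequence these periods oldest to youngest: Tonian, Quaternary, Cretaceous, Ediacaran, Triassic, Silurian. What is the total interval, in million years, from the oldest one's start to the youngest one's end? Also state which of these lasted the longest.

Tonian → Ediacaran → Silurian → Triassic → Cretaceous → Quaternary; total span 1000 Myr; longest is Tonian

From the excerpt: Tonian 1000–720; Quaternary 2.58–0; Cretaceous 145–66; Ediacaran 635–538.8; Triassic 251.902–201.4; Silurian 443.8–419.2 (Ma).
Larger Ma is earlier, so the oldest is Tonian and the youngest is Quaternary; oldest to youngest: Tonian, Ediacaran, Silurian, Triassic, Cretaceous, Quaternary.
Oldest start 1000 minus youngest end 0 gives 1000 Myr overall.
Individual lengths (start − end): Triassic 50.502; Cretaceous 79; Ediacaran 96.2; Tonian 280; Silurian 24.6; Quaternary 2.58. The largest is Tonian at 280 Myr.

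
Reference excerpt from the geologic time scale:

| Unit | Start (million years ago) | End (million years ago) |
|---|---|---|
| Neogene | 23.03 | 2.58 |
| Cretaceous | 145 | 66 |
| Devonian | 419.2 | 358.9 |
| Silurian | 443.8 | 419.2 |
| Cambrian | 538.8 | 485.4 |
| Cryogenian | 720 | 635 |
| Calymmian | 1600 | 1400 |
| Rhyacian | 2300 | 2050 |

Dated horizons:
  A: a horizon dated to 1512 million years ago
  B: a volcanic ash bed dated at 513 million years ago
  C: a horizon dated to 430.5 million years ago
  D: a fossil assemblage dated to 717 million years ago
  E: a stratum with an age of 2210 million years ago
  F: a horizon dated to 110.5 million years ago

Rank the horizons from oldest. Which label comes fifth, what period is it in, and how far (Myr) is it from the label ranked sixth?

Larger Ma means older, so oldest first: E 2210 > A 1512 > D 717 > B 513 > C 430.5 > F 110.5.
Counting 5 along gives C (430.5 Ma); the excerpt puts that inside the Silurian, 443.8–419.2 Ma.
Next in line is F (110.5 Ma), and 430.5 − 110.5 = 320 Myr.

C, in the Silurian; 320 million years to F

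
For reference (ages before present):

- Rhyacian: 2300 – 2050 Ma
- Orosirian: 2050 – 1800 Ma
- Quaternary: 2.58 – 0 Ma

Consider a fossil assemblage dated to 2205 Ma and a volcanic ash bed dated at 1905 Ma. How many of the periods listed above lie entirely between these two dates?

Checking each listed span, none has both start < 2205 Ma and end > 1905 Ma — every period straddles one of the two dates or lies outside them — so the count is 0.

0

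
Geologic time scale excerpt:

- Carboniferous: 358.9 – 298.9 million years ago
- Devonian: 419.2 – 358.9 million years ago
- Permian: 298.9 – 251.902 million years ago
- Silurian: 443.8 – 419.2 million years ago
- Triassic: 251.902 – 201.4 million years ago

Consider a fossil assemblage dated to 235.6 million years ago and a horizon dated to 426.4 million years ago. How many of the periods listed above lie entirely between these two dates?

426.4 Ma sits inside the Silurian (443.8–419.2) and 235.6 Ma inside the Triassic (251.902–201.4); neither of those is wholly between the two dates.
The listed periods lying completely between them are Devonian, Carboniferous, Permian — 3 in all.

3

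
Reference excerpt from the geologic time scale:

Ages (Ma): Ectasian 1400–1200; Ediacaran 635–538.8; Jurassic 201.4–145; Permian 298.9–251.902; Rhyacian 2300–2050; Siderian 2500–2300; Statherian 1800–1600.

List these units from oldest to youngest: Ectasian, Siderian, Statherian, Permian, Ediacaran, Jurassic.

Read off each span (Ma): Ectasian 1400–1200; Siderian 2500–2300; Statherian 1800–1600; Permian 298.9–251.902; Ediacaran 635–538.8; Jurassic 201.4–145.
Larger Ma is older, so oldest→youngest is Siderian, Statherian, Ectasian, Ediacaran, Permian, Jurassic.

Siderian, then Statherian, then Ectasian, then Ediacaran, then Permian, then Jurassic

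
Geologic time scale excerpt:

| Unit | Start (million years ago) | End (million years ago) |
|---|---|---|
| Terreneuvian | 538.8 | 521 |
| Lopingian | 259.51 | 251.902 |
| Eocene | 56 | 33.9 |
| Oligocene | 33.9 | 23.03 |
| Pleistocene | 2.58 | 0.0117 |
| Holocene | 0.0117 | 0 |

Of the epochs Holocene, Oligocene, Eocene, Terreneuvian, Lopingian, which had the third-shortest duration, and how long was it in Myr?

Start − end for each: Holocene 0.0117 − 0 = 0.0117; Oligocene 33.9 − 23.03 = 10.87; Eocene 56 − 33.9 = 22.1; Terreneuvian 538.8 − 521 = 17.8; Lopingian 259.51 − 251.902 = 7.608.
Ranking these from shortest: Holocene < Lopingian < Oligocene < Terreneuvian < Eocene.
Position 3 in that ranking is Oligocene, which lasted 10.87 Myr.

Oligocene, 10.87 million years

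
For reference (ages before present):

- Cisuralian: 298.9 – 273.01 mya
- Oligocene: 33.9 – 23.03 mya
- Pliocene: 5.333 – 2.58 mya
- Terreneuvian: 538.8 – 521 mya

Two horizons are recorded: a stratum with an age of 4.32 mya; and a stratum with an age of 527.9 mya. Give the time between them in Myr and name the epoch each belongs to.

Elapsed time: 527.9 − 4.32 = 523.58 Myr.
4.32 Ma lies within 5.333–2.58 Ma: Pliocene.
527.9 Ma lies within 538.8–521 Ma: Terreneuvian.

523.58 million years apart; the first in the Pliocene, the second in the Terreneuvian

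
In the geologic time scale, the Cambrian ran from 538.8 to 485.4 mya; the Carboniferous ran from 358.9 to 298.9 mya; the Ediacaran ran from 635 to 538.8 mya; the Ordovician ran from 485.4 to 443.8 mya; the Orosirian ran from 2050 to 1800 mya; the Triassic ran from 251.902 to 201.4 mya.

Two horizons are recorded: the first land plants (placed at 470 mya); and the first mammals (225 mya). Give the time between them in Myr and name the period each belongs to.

Elapsed time: 470 − 225 = 245 Myr.
470 Ma lies within 485.4–443.8 Ma: Ordovician.
225 Ma lies within 251.902–201.4 Ma: Triassic.

245 million years apart; the first in the Ordovician, the second in the Triassic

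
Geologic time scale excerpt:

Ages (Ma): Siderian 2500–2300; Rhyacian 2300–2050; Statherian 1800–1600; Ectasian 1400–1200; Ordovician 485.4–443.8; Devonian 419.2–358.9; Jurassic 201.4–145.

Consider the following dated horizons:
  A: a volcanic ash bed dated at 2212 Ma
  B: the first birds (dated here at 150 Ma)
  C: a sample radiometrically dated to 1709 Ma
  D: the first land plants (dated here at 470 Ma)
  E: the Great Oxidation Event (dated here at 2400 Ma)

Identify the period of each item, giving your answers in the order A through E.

Match each age against the start–end ranges in the excerpt: A = 2212 Ma → Rhyacian (2300–2050); B = 150 Ma → Jurassic (201.4–145); C = 1709 Ma → Statherian (1800–1600); D = 470 Ma → Ordovician (485.4–443.8); E = 2400 Ma → Siderian (2500–2300).

A — Rhyacian; B — Jurassic; C — Statherian; D — Ordovician; E — Siderian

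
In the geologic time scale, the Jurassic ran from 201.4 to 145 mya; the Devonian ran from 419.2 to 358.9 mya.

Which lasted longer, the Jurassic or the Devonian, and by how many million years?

Jurassic: 201.4 − 145 = 56.4 Myr.
Devonian: 419.2 − 358.9 = 60.3 Myr.
Difference: 60.3 − 56.4 = 3.9 Myr, so the Devonian was longer.

Devonian, by 3.9 million years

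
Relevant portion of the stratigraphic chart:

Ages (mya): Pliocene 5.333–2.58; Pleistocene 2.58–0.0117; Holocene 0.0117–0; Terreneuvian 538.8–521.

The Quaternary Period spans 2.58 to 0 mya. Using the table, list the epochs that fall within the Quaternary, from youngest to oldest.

Holocene, Pleistocene

Epochs with both bounds inside 2.58–0 Ma: Holocene (0.0117–0), Pleistocene (2.58–0.0117).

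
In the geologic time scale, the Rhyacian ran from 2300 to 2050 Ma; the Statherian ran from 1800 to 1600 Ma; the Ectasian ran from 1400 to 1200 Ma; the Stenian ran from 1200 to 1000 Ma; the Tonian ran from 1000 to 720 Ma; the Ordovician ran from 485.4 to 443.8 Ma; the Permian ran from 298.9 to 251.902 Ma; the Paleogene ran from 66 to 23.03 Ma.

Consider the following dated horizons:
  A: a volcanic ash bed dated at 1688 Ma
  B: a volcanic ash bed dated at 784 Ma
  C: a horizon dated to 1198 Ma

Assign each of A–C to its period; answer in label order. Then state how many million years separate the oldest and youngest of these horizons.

A — Statherian; B — Tonian; C — Stenian; span 904 million years

Match each age against the start–end ranges in the excerpt: A = 1688 Ma → Statherian (1800–1600); B = 784 Ma → Tonian (1000–720); C = 1198 Ma → Stenian (1200–1000).
The largest age is 1688 Ma and the smallest is 784 Ma; their difference is 904 Myr.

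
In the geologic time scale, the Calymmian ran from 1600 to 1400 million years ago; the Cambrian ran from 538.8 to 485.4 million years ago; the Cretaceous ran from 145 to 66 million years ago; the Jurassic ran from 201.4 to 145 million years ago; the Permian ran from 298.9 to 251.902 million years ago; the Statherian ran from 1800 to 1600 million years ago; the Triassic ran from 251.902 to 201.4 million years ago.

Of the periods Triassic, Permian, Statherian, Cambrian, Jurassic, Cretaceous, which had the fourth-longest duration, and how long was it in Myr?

Start − end for each: Triassic 251.902 − 201.4 = 50.502; Permian 298.9 − 251.902 = 46.998; Statherian 1800 − 1600 = 200; Cambrian 538.8 − 485.4 = 53.4; Jurassic 201.4 − 145 = 56.4; Cretaceous 145 − 66 = 79.
Ranking these from longest: Statherian > Cretaceous > Jurassic > Cambrian > Triassic > Permian.
Position 4 in that ranking is Cambrian, which lasted 53.4 Myr.

Cambrian, 53.4 million years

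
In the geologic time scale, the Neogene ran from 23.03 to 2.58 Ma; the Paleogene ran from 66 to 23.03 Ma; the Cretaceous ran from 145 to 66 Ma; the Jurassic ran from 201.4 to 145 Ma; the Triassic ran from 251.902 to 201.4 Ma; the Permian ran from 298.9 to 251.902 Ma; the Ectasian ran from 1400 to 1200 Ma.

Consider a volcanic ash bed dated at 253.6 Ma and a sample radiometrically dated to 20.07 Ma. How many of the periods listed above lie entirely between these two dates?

253.6 Ma sits inside the Permian (298.9–251.902) and 20.07 Ma inside the Neogene (23.03–2.58); neither of those is wholly between the two dates.
The listed periods lying completely between them are Triassic, Jurassic, Cretaceous, Paleogene — 4 in all.

4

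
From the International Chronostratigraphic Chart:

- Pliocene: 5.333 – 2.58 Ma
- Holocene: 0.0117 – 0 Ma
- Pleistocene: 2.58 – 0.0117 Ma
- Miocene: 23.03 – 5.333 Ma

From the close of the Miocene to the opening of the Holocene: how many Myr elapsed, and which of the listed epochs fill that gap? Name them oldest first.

End of Miocene = 5.333 Ma; start of Holocene = 0.0117 Ma.
Gap = 5.333 − 0.0117 = 5.3213 Myr.
Epochs wholly inside 5.333–0.0117 Ma: Pliocene (5.333–2.58), Pleistocene (2.58–0.0117).

5.3213 million years; Pliocene, Pleistocene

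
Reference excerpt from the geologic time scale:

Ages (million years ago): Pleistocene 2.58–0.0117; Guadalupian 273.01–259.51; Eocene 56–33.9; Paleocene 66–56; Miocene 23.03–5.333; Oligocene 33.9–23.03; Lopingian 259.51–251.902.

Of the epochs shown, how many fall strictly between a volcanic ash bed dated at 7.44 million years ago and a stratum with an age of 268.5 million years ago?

4

The older date is 268.5 Ma and the younger is 7.44 Ma.
Epochs with start < 268.5 and end > 7.44 Ma: Lopingian (259.51–251.902), Paleocene (66–56), Eocene (56–33.9), Oligocene (33.9–23.03).
That is 4 complete epochs.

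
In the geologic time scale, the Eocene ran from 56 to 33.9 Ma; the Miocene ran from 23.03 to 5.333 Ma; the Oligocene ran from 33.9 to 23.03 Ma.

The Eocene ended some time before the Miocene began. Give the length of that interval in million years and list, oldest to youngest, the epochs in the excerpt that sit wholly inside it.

End of Eocene = 33.9 Ma; start of Miocene = 23.03 Ma.
Gap = 33.9 − 23.03 = 10.87 Myr.
Epochs wholly inside 33.9–23.03 Ma: Oligocene (33.9–23.03).

10.87 million years; Oligocene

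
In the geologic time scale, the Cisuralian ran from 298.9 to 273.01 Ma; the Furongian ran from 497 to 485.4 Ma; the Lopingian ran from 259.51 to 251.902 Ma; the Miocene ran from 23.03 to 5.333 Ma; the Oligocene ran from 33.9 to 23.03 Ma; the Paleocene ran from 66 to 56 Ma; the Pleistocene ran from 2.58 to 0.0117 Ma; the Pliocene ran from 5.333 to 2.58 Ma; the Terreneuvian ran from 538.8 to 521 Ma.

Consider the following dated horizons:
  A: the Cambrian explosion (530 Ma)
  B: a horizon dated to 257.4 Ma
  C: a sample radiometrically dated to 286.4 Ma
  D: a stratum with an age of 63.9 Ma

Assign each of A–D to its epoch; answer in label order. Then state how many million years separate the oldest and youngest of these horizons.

A — Terreneuvian; B — Lopingian; C — Cisuralian; D — Paleocene; span 466.1 million years

A: 530 Ma lies in 538.8–521 Ma, so Terreneuvian.
B: 257.4 Ma lies in 259.51–251.902 Ma, so Lopingian.
C: 286.4 Ma lies in 298.9–273.01 Ma, so Cisuralian.
D: 63.9 Ma lies in 66–56 Ma, so Paleocene.
Oldest = 530 Ma, youngest = 63.9 Ma → span 466.1 Myr.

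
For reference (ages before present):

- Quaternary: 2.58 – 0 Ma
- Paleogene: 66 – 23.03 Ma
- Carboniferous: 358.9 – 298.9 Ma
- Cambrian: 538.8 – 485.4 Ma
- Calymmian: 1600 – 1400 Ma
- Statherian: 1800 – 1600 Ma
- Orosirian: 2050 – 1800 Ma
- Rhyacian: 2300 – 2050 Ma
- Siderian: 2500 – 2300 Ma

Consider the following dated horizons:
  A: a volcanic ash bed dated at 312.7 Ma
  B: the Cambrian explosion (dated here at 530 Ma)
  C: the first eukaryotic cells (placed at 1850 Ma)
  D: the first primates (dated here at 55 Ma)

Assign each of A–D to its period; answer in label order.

Match each age against the start–end ranges in the excerpt: A = 312.7 Ma → Carboniferous (358.9–298.9); B = 530 Ma → Cambrian (538.8–485.4); C = 1850 Ma → Orosirian (2050–1800); D = 55 Ma → Paleogene (66–23.03).

A — Carboniferous; B — Cambrian; C — Orosirian; D — Paleogene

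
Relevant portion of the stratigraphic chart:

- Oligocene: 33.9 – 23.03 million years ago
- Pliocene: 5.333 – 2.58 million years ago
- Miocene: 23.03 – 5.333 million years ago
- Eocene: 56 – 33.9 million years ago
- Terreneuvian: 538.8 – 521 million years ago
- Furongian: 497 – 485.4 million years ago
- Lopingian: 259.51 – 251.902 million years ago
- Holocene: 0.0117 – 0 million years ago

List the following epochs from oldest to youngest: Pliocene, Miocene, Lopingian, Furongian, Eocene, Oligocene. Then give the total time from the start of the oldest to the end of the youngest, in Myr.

Furongian → Lopingian → Eocene → Oligocene → Miocene → Pliocene; total span 494.42 Myr

Start ages (Ma): Furongian 497, Lopingian 259.51, Eocene 56, Oligocene 33.9, Miocene 23.03, Pliocene 5.333.
Ordered oldest to youngest: Furongian, Lopingian, Eocene, Oligocene, Miocene, Pliocene.
Span = 497 − 2.58 = 494.42 Myr.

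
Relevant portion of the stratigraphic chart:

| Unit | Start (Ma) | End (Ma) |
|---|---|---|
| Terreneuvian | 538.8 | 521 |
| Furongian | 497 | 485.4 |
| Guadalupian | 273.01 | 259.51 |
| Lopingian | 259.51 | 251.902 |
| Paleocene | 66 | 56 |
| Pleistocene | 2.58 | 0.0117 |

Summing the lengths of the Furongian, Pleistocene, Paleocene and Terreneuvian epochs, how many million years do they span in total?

Each duration: Furongian = 11.6; Pleistocene = 2.5683; Paleocene = 10; Terreneuvian = 17.8.
Sum: 11.6 + 2.5683 + 10 + 17.8 = 41.9683 Myr.

41.9683 million years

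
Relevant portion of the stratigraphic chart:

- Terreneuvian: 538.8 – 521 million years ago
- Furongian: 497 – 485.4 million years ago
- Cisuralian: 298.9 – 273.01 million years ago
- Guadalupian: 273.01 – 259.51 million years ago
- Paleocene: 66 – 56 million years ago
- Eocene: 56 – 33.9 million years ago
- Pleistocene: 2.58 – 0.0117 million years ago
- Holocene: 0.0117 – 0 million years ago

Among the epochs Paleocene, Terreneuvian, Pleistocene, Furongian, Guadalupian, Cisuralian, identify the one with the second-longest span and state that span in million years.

Start − end for each: Paleocene 66 − 56 = 10; Terreneuvian 538.8 − 521 = 17.8; Pleistocene 2.58 − 0.0117 = 2.5683; Furongian 497 − 485.4 = 11.6; Guadalupian 273.01 − 259.51 = 13.5; Cisuralian 298.9 − 273.01 = 25.89.
Ranking these from longest: Cisuralian > Terreneuvian > Guadalupian > Furongian > Paleocene > Pleistocene.
Position 2 in that ranking is Terreneuvian, which lasted 17.8 Myr.

Terreneuvian, 17.8 million years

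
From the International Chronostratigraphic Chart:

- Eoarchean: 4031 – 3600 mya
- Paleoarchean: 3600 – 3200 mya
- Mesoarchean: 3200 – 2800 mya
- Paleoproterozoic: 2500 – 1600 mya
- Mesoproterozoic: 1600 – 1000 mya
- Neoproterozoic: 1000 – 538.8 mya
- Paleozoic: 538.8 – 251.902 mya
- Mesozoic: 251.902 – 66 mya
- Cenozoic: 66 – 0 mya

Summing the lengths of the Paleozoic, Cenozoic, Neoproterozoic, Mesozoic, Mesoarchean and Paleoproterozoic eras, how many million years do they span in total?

Each duration: Paleozoic = 286.898; Cenozoic = 66; Neoproterozoic = 461.2; Mesozoic = 185.902; Mesoarchean = 400; Paleoproterozoic = 900.
Sum: 286.898 + 66 + 461.2 + 185.902 + 400 + 900 = 2300 Myr.

2300 million years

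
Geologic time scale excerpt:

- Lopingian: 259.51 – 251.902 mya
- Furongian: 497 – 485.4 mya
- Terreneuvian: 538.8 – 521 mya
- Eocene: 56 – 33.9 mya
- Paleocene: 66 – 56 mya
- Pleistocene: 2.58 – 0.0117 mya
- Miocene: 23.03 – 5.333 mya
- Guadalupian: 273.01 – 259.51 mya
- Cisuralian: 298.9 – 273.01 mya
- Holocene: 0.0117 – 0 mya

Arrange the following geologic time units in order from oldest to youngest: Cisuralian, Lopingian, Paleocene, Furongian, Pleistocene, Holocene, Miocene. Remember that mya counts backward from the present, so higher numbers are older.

Sorting by start age (descending Ma, since larger Ma = older): Furongian start 497, Cisuralian start 298.9, Lopingian start 259.51, Paleocene start 66, Miocene start 23.03, Pleistocene start 2.58, Holocene start 0.0117.

Furongian, Cisuralian, Lopingian, Paleocene, Miocene, Pleistocene, Holocene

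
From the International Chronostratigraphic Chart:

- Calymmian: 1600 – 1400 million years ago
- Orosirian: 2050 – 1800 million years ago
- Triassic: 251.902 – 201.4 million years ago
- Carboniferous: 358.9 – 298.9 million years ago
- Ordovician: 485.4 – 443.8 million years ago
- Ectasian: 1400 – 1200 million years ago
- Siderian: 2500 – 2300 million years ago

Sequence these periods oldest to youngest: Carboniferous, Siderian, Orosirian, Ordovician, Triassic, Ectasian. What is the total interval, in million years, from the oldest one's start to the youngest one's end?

Start ages (Ma): Siderian 2500, Orosirian 2050, Ectasian 1400, Ordovician 485.4, Carboniferous 358.9, Triassic 251.902.
Ordered oldest to youngest: Siderian, Orosirian, Ectasian, Ordovician, Carboniferous, Triassic.
Span = 2500 − 201.4 = 2298.6 Myr.

Siderian, Orosirian, Ectasian, Ordovician, Carboniferous, Triassic; total span 2298.6 Myr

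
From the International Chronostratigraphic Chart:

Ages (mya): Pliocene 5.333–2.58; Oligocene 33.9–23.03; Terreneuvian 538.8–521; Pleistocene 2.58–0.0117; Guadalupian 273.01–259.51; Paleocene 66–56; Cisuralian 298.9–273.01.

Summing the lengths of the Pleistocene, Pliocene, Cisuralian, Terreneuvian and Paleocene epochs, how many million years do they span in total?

59.0113 million years

Each duration: Pleistocene = 2.5683; Pliocene = 2.753; Cisuralian = 25.89; Terreneuvian = 17.8; Paleocene = 10.
Sum: 2.5683 + 2.753 + 25.89 + 17.8 + 10 = 59.0113 Myr.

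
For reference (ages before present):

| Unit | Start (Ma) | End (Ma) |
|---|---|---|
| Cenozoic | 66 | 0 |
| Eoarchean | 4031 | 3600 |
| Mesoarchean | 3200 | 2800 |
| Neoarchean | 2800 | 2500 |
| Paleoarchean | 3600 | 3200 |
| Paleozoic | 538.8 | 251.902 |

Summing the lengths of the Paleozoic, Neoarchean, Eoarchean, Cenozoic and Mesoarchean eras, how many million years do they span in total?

1483.898 million years

Duration is start − end for each: (538.8 − 251.902) + (2800 − 2500) + (4031 − 3600) + (66 − 0) + (3200 − 2800).
That is 286.898 + 300 + 431 + 66 + 400, which totals 1483.898 million years.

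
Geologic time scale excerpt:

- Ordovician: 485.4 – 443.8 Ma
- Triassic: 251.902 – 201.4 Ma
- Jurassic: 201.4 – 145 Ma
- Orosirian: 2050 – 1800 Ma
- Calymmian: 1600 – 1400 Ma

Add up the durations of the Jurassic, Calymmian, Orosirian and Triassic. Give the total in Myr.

Each duration: Jurassic = 56.4; Calymmian = 200; Orosirian = 250; Triassic = 50.502.
Sum: 56.4 + 200 + 250 + 50.502 = 556.902 Myr.

556.902 million years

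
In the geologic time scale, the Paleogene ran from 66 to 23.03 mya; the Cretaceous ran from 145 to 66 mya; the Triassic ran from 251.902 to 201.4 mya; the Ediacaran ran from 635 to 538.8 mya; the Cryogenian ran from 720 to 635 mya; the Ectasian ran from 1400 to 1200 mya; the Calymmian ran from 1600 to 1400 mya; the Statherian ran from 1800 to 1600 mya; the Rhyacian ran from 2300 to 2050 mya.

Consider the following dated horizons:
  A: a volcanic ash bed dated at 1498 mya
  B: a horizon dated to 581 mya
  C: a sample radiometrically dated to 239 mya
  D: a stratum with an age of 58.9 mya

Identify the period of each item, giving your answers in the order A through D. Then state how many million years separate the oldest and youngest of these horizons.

A — Calymmian; B — Ediacaran; C — Triassic; D — Paleogene; span 1439.1 million years

Match each age against the start–end ranges in the excerpt: A = 1498 Ma → Calymmian (1600–1400); B = 581 Ma → Ediacaran (635–538.8); C = 239 Ma → Triassic (251.902–201.4); D = 58.9 Ma → Paleogene (66–23.03).
The largest age is 1498 Ma and the smallest is 58.9 Ma; their difference is 1439.1 Myr.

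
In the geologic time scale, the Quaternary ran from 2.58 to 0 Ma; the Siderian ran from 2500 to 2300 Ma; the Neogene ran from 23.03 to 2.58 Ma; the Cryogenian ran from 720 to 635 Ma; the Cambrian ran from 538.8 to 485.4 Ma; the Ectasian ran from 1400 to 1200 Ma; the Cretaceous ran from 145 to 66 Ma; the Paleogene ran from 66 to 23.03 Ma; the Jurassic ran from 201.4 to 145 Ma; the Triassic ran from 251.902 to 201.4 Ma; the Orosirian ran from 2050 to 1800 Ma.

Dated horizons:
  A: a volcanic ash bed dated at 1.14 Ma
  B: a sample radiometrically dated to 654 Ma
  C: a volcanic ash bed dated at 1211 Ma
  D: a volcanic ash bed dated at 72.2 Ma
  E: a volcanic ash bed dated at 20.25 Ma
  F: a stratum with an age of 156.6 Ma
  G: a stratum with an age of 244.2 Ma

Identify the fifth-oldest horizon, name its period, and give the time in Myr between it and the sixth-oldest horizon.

Sorted oldest-first by Ma: C (1211), B (654), G (244.2), F (156.6), D (72.2), E (20.25), A (1.14).
The fifth oldest is D at 72.2 Ma, which lies in 145–66 Ma: the Cretaceous.
The sixth oldest is E at 20.25 Ma; separation = |72.2 − 20.25| = 51.95 Myr.

D, in the Cretaceous; 51.95 million years to E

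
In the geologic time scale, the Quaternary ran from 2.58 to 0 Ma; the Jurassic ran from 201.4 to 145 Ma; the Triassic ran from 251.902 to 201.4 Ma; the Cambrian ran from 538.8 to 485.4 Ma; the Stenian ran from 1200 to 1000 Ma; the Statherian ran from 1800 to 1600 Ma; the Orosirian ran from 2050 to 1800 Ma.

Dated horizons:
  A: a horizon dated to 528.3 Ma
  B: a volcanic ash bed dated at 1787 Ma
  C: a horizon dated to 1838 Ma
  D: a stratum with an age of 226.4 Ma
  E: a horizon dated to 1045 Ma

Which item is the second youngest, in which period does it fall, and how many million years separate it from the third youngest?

A, in the Cambrian; 516.7 million years to E

Smaller Ma means younger, so youngest first: D 226.4 < A 528.3 < E 1045 < B 1787 < C 1838.
Counting 2 along gives A (528.3 Ma); the excerpt puts that inside the Cambrian, 538.8–485.4 Ma.
Next in line is E (1045 Ma), and 1045 − 528.3 = 516.7 Myr.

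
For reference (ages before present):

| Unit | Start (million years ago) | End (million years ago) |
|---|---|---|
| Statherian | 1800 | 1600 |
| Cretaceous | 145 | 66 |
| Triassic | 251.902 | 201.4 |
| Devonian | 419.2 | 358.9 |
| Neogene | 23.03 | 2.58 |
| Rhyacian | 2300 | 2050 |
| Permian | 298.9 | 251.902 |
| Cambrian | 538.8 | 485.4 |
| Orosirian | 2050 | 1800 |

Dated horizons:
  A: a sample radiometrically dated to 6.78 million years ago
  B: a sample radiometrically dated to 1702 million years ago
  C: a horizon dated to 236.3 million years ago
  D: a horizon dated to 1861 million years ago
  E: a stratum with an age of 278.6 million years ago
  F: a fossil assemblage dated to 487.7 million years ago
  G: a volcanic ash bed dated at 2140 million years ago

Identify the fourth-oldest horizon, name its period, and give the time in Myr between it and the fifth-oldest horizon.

Larger Ma means older, so oldest first: G 2140 > D 1861 > B 1702 > F 487.7 > E 278.6 > C 236.3 > A 6.78.
Counting 4 along gives F (487.7 Ma); the excerpt puts that inside the Cambrian, 538.8–485.4 Ma.
Next in line is E (278.6 Ma), and 487.7 − 278.6 = 209.1 Myr.

F, in the Cambrian; 209.1 million years to E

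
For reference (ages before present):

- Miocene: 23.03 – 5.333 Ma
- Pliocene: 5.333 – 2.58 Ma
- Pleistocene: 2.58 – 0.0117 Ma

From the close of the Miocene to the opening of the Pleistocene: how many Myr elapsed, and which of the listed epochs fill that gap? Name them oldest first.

2.753 million years; Pliocene

The Miocene closes at 5.333 Ma and the Pleistocene opens at 2.58 Ma, so the interval is 5.333 − 2.58 = 2.753 Myr.
An epoch fits inside if it starts at or after 5.333 Ma and ends at or before 2.58 Ma; oldest first that gives Pliocene.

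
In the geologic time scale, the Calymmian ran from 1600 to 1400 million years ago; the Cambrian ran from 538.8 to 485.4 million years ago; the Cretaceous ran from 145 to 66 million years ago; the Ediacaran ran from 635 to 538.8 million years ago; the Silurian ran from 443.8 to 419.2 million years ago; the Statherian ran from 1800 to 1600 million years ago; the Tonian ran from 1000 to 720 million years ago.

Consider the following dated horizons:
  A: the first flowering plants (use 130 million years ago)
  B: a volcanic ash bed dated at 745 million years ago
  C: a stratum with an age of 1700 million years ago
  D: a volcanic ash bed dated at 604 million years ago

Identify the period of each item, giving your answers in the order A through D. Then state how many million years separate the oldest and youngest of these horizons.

A — Cretaceous; B — Tonian; C — Statherian; D — Ediacaran; span 1570 million years

Match each age against the start–end ranges in the excerpt: A = 130 Ma → Cretaceous (145–66); B = 745 Ma → Tonian (1000–720); C = 1700 Ma → Statherian (1800–1600); D = 604 Ma → Ediacaran (635–538.8).
The largest age is 1700 Ma and the smallest is 130 Ma; their difference is 1570 Myr.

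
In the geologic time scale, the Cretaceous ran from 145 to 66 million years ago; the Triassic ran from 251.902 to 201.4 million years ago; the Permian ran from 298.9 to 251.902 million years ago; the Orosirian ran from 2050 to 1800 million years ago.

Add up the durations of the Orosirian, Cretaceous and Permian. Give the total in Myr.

375.998 million years

Each duration: Orosirian = 250; Cretaceous = 79; Permian = 46.998.
Sum: 250 + 79 + 46.998 = 375.998 Myr.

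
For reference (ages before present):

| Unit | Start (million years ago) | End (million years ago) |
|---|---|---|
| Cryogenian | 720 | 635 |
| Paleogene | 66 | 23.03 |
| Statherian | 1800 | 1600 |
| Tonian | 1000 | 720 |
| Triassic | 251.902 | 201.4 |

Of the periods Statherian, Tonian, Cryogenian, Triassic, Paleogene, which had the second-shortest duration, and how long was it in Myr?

Durations: Statherian 200; Tonian 280; Cryogenian 85; Triassic 50.502; Paleogene 42.97 Myr.
Sorted shortest-first: Paleogene (42.97), Triassic (50.502), Cryogenian (85), Statherian (200), Tonian (280).
The second shortest is Triassic at 50.502 Myr.

Triassic, 50.502 million years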